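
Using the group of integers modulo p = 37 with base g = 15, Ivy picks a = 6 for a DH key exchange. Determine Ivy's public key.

27

Public value = 15^6 mod 37.
15^1 ≡ 15 (mod 37)
15^2 = (15^1)^2 ≡ 15^2 = 225 ≡ 3 (mod 37)
15^4 = (15^2)^2 ≡ 3^2 = 9 ≡ 9 (mod 37)
15^6 = 15^4 · 15^2 ≡ 9 · 3 ≡ 27 (mod 37).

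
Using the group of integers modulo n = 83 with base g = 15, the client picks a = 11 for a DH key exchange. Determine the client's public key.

47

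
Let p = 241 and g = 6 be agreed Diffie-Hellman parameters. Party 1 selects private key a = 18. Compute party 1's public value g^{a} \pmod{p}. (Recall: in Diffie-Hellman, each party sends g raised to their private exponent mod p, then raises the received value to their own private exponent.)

Public value = 6^{18} \pmod{241}.
6^1 ≡ 6 (mod 241)
6^2 = (6^1)^2 ≡ 6^2 = 36 ≡ 36 (mod 241)
6^4 = (6^2)^2 ≡ 36^2 = 1296 ≡ 91 (mod 241)
6^8 = (6^4)^2 ≡ 91^2 = 8281 ≡ 87 (mod 241)
6^16 = (6^8)^2 ≡ 87^2 = 7569 ≡ 98 (mod 241)
6^18 = 6^16 · 6^2 ≡ 98 · 36 ≡ 154 (mod 241).

154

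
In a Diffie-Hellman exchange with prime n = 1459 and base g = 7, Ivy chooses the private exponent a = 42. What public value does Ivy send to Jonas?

Public value = 7^42 mod 1459.
7^1 ≡ 7 (mod 1459)
7^2 = (7^1)^2 ≡ 7^2 = 49 ≡ 49 (mod 1459)
7^4 = (7^2)^2 ≡ 49^2 = 2401 ≡ 942 (mod 1459)
7^8 = (7^4)^2 ≡ 942^2 = 887364 ≡ 292 (mod 1459)
7^16 = (7^8)^2 ≡ 292^2 = 85264 ≡ 642 (mod 1459)
7^32 = (7^16)^2 ≡ 642^2 = 412164 ≡ 726 (mod 1459)
7^42 = 7^32 · 7^8 · 7^2 ≡ 726 · 292 · 49 ≡ 987 (mod 1459).

987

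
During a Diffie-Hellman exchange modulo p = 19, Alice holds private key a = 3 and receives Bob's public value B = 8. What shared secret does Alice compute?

Shared key K = 8^3 mod 19.
8^1 ≡ 8 (mod 19)
8^2 = (8^1)^2 ≡ 8^2 = 64 ≡ 7 (mod 19)
8^3 = 8^2 · 8^1 ≡ 7 · 8 ≡ 18 (mod 19).

18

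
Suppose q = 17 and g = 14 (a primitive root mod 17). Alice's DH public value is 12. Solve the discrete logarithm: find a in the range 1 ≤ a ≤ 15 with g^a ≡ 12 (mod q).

5

Try successive powers of 14 modulo 17:
14^1 ≡ 14
14^2 ≡ 9
14^3 ≡ 7
14^4 ≡ 13
14^5 ≡ 12
Found: a = 5.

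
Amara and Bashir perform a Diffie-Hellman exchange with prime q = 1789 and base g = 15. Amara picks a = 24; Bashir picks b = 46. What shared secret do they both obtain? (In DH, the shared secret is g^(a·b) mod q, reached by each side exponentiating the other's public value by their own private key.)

329

Amara sends A = g^a mod q = 15^24 mod 1789.
15^1 ≡ 15 (mod 1789)
15^2 = (15^1)^2 ≡ 15^2 = 225 ≡ 225 (mod 1789)
15^4 = (15^2)^2 ≡ 225^2 = 50625 ≡ 533 (mod 1789)
15^8 = (15^4)^2 ≡ 533^2 = 284089 ≡ 1427 (mod 1789)
15^16 = (15^8)^2 ≡ 1427^2 = 2036329 ≡ 447 (mod 1789)
15^24 = 15^16 · 15^8 ≡ 447 · 1427 ≡ 985 (mod 1789).
So A = 985. Bashir then computes K = A^b mod q = 985^46 mod 1789.
985^1 ≡ 985 (mod 1789)
985^2 = (985^1)^2 ≡ 985^2 = 970225 ≡ 587 (mod 1789)
985^4 = (985^2)^2 ≡ 587^2 = 344569 ≡ 1081 (mod 1789)
985^8 = (985^4)^2 ≡ 1081^2 = 1168561 ≡ 344 (mod 1789)
985^16 = (985^8)^2 ≡ 344^2 = 118336 ≡ 262 (mod 1789)
985^32 = (985^16)^2 ≡ 262^2 = 68644 ≡ 662 (mod 1789)
985^46 = 985^32 · 985^8 · 985^4 · 985^2 ≡ 662 · 344 · 1081 · 587 ≡ 329 (mod 1789).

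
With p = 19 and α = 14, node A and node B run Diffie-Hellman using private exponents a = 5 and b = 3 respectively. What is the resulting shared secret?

Node B sends B = α^b mod p = 14^3 mod 19.
14^1 ≡ 14 (mod 19)
14^2 = (14^1)^2 ≡ 14^2 = 196 ≡ 6 (mod 19)
14^3 = 14^2 · 14^1 ≡ 6 · 14 ≡ 8 (mod 19).
So B = 8. Node A then computes K = B^a mod p = 8^5 mod 19.
8^1 ≡ 8 (mod 19)
8^2 = (8^1)^2 ≡ 8^2 = 64 ≡ 7 (mod 19)
8^4 = (8^2)^2 ≡ 7^2 = 49 ≡ 11 (mod 19)
8^5 = 8^4 · 8^1 ≡ 11 · 8 ≡ 12 (mod 19).

12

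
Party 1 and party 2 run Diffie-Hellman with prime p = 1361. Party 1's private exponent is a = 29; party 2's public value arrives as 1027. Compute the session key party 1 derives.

403

Shared key K = 1027^29 mod 1361.
1027^1 ≡ 1027 (mod 1361)
1027^2 = (1027^1)^2 ≡ 1027^2 = 1054729 ≡ 1315 (mod 1361)
1027^4 = (1027^2)^2 ≡ 1315^2 = 1729225 ≡ 755 (mod 1361)
1027^8 = (1027^4)^2 ≡ 755^2 = 570025 ≡ 1127 (mod 1361)
1027^16 = (1027^8)^2 ≡ 1127^2 = 1270129 ≡ 316 (mod 1361)
1027^29 = 1027^16 · 1027^8 · 1027^4 · 1027^1 ≡ 316 · 1127 · 755 · 1027 ≡ 403 (mod 1361).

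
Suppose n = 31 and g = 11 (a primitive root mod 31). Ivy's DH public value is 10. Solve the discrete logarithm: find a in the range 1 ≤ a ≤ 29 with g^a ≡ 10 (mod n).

28

Try successive powers of 11 modulo 31:
11^1 ≡ 11
11^2 ≡ 28
11^3 ≡ 29
11^4 ≡ 9
11^5 ≡ 6
11^6 ≡ 4
11^7 ≡ 13
11^8 ≡ 19
11^9 ≡ 23
11^10 ≡ 5
11^11 ≡ 24
11^12 ≡ 16
11^13 ≡ 21
11^14 ≡ 14
11^15 ≡ 30
11^16 ≡ 20
11^17 ≡ 3
11^18 ≡ 2
11^19 ≡ 22
11^20 ≡ 25
11^21 ≡ 27
11^22 ≡ 18
11^23 ≡ 12
11^24 ≡ 8
11^25 ≡ 26
11^26 ≡ 7
11^27 ≡ 15
11^28 ≡ 10
Found: a = 28.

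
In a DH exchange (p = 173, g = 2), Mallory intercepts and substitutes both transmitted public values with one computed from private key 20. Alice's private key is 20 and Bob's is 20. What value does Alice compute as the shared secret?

Alice receives Mallory's public value M = 2^20 mod 173 instead of the honest one.
2^1 ≡ 2 (mod 173)
2^2 = (2^1)^2 ≡ 2^2 = 4 ≡ 4 (mod 173)
2^4 = (2^2)^2 ≡ 4^2 = 16 ≡ 16 (mod 173)
2^8 = (2^4)^2 ≡ 16^2 = 256 ≡ 83 (mod 173)
2^16 = (2^8)^2 ≡ 83^2 = 6889 ≡ 142 (mod 173)
2^20 = 2^16 · 2^4 ≡ 142 · 16 ≡ 23 (mod 173).
So M = 23. Alice computes K = M^20 mod 173.
23^1 ≡ 23 (mod 173)
23^2 = (23^1)^2 ≡ 23^2 = 529 ≡ 10 (mod 173)
23^4 = (23^2)^2 ≡ 10^2 = 100 ≡ 100 (mod 173)
23^8 = (23^4)^2 ≡ 100^2 = 10000 ≡ 139 (mod 173)
23^16 = (23^8)^2 ≡ 139^2 = 19321 ≡ 118 (mod 173)
23^20 = 23^16 · 23^4 ≡ 118 · 100 ≡ 36 (mod 173).

36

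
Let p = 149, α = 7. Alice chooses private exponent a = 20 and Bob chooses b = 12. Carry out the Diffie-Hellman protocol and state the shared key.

Bob sends B = α^b mod p = 7^12 mod 149.
7^1 ≡ 7 (mod 149)
7^2 = (7^1)^2 ≡ 7^2 = 49 ≡ 49 (mod 149)
7^4 = (7^2)^2 ≡ 49^2 = 2401 ≡ 17 (mod 149)
7^8 = (7^4)^2 ≡ 17^2 = 289 ≡ 140 (mod 149)
7^12 = 7^8 · 7^4 ≡ 140 · 17 ≡ 145 (mod 149).
So B = 145. Alice then computes K = B^a mod p = 145^20 mod 149.
145^1 ≡ 145 (mod 149)
145^2 = (145^1)^2 ≡ 145^2 = 21025 ≡ 16 (mod 149)
145^4 = (145^2)^2 ≡ 16^2 = 256 ≡ 107 (mod 149)
145^8 = (145^4)^2 ≡ 107^2 = 11449 ≡ 125 (mod 149)
145^16 = (145^8)^2 ≡ 125^2 = 15625 ≡ 129 (mod 149)
145^20 = 145^16 · 145^4 ≡ 129 · 107 ≡ 95 (mod 149).

95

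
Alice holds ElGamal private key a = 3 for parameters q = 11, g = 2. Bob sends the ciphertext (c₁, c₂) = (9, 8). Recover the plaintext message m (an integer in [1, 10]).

10

Shared mask s = c₁^a mod q = 9^3 mod 11.
9^1 ≡ 9 (mod 11)
9^2 = (9^1)^2 ≡ 9^2 = 81 ≡ 4 (mod 11)
9^3 = 9^2 · 9^1 ≡ 4 · 9 ≡ 3 (mod 11).
So s = 3; s⁻¹ ≡ 4 (mod 11).
m = c₂ · s⁻¹ mod 11 = 8 · 4 mod 11 = 10.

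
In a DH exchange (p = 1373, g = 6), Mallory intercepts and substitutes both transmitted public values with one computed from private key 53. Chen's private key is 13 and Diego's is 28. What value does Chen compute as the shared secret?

Chen receives Mallory's public value M = 6^53 mod 1373 instead of the honest one.
6^1 ≡ 6 (mod 1373)
6^2 = (6^1)^2 ≡ 6^2 = 36 ≡ 36 (mod 1373)
6^4 = (6^2)^2 ≡ 36^2 = 1296 ≡ 1296 (mod 1373)
6^8 = (6^4)^2 ≡ 1296^2 = 1679616 ≡ 437 (mod 1373)
6^16 = (6^8)^2 ≡ 437^2 = 190969 ≡ 122 (mod 1373)
6^32 = (6^16)^2 ≡ 122^2 = 14884 ≡ 1154 (mod 1373)
6^53 = 6^32 · 6^16 · 6^4 · 6^1 ≡ 1154 · 122 · 1296 · 6 ≡ 446 (mod 1373).
So M = 446. Chen computes K = M^13 mod 1373.
446^1 ≡ 446 (mod 1373)
446^2 = (446^1)^2 ≡ 446^2 = 198916 ≡ 1204 (mod 1373)
446^4 = (446^2)^2 ≡ 1204^2 = 1449616 ≡ 1101 (mod 1373)
446^8 = (446^4)^2 ≡ 1101^2 = 1212201 ≡ 1215 (mod 1373)
446^13 = 446^8 · 446^4 · 446^1 ≡ 1215 · 1101 · 446 ≡ 216 (mod 1373).

216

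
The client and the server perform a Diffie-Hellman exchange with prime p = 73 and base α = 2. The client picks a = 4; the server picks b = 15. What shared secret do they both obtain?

64

The client sends A = α^a mod p = 2^4 mod 73.
2^1 ≡ 2 (mod 73)
2^2 = (2^1)^2 ≡ 2^2 = 4 ≡ 4 (mod 73)
2^4 = (2^2)^2 ≡ 4^2 = 16 ≡ 16 (mod 73)
So A = 16. The server then computes K = A^b mod p = 16^15 mod 73.
16^1 ≡ 16 (mod 73)
16^2 = (16^1)^2 ≡ 16^2 = 256 ≡ 37 (mod 73)
16^4 = (16^2)^2 ≡ 37^2 = 1369 ≡ 55 (mod 73)
16^8 = (16^4)^2 ≡ 55^2 = 3025 ≡ 32 (mod 73)
16^15 = 16^8 · 16^4 · 16^2 · 16^1 ≡ 32 · 55 · 37 · 16 ≡ 64 (mod 73).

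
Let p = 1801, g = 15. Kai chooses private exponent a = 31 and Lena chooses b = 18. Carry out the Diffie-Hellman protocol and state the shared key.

Lena sends B = g^b mod p = 15^18 mod 1801.
15^1 ≡ 15 (mod 1801)
15^2 = (15^1)^2 ≡ 15^2 = 225 ≡ 225 (mod 1801)
15^4 = (15^2)^2 ≡ 225^2 = 50625 ≡ 197 (mod 1801)
15^8 = (15^4)^2 ≡ 197^2 = 38809 ≡ 988 (mod 1801)
15^16 = (15^8)^2 ≡ 988^2 = 976144 ≡ 2 (mod 1801)
15^18 = 15^16 · 15^2 ≡ 2 · 225 ≡ 450 (mod 1801).
So B = 450. Kai then computes K = B^a mod p = 450^31 mod 1801.
450^1 ≡ 450 (mod 1801)
450^2 = (450^1)^2 ≡ 450^2 = 202500 ≡ 788 (mod 1801)
450^4 = (450^2)^2 ≡ 788^2 = 620944 ≡ 1400 (mod 1801)
450^8 = (450^4)^2 ≡ 1400^2 = 1960000 ≡ 512 (mod 1801)
450^16 = (450^8)^2 ≡ 512^2 = 262144 ≡ 999 (mod 1801)
450^31 = 450^16 · 450^8 · 450^4 · 450^2 · 450^1 ≡ 999 · 512 · 1400 · 788 · 450 ≡ 813 (mod 1801).

813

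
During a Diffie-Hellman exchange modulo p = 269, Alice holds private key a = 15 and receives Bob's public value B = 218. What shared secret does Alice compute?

Shared key K = 218^15 mod 269.
218^1 ≡ 218 (mod 269)
218^2 = (218^1)^2 ≡ 218^2 = 47524 ≡ 180 (mod 269)
218^4 = (218^2)^2 ≡ 180^2 = 32400 ≡ 120 (mod 269)
218^8 = (218^4)^2 ≡ 120^2 = 14400 ≡ 143 (mod 269)
218^15 = 218^8 · 218^4 · 218^2 · 218^1 ≡ 143 · 120 · 180 · 218 ≡ 21 (mod 269).

21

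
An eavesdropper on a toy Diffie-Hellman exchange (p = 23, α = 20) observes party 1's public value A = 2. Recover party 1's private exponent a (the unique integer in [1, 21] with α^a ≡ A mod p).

Try successive powers of 20 modulo 23:
20^1 ≡ 20
20^2 ≡ 9
20^3 ≡ 19
20^4 ≡ 12
20^5 ≡ 10
20^6 ≡ 16
20^7 ≡ 21
20^8 ≡ 6
20^9 ≡ 5
20^10 ≡ 8
20^11 ≡ 22
20^12 ≡ 3
20^13 ≡ 14
20^14 ≡ 4
20^15 ≡ 11
20^16 ≡ 13
20^17 ≡ 7
20^18 ≡ 2
Found: a = 18.

18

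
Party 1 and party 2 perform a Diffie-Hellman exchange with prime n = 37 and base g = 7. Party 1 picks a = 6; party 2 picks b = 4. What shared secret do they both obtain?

26

Party 2 sends B = g^b mod n = 7^4 mod 37.
7^1 ≡ 7 (mod 37)
7^2 = (7^1)^2 ≡ 7^2 = 49 ≡ 12 (mod 37)
7^4 = (7^2)^2 ≡ 12^2 = 144 ≡ 33 (mod 37)
So B = 33. Party 1 then computes K = B^a mod n = 33^6 mod 37.
33^1 ≡ 33 (mod 37)
33^2 = (33^1)^2 ≡ 33^2 = 1089 ≡ 16 (mod 37)
33^4 = (33^2)^2 ≡ 16^2 = 256 ≡ 34 (mod 37)
33^6 = 33^4 · 33^2 ≡ 34 · 16 ≡ 26 (mod 37).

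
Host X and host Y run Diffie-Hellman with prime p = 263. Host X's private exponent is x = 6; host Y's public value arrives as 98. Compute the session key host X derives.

Shared key K = 98^6 mod 263.
98^1 ≡ 98 (mod 263)
98^2 = (98^1)^2 ≡ 98^2 = 9604 ≡ 136 (mod 263)
98^4 = (98^2)^2 ≡ 136^2 = 18496 ≡ 86 (mod 263)
98^6 = 98^4 · 98^2 ≡ 86 · 136 ≡ 124 (mod 263).

124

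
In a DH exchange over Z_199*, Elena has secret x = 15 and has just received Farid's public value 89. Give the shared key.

Shared key K = 89^15 mod 199.
89^1 ≡ 89 (mod 199)
89^2 = (89^1)^2 ≡ 89^2 = 7921 ≡ 160 (mod 199)
89^4 = (89^2)^2 ≡ 160^2 = 25600 ≡ 128 (mod 199)
89^8 = (89^4)^2 ≡ 128^2 = 16384 ≡ 66 (mod 199)
89^15 = 89^8 · 89^4 · 89^2 · 89^1 ≡ 66 · 128 · 160 · 89 ≡ 40 (mod 199).

40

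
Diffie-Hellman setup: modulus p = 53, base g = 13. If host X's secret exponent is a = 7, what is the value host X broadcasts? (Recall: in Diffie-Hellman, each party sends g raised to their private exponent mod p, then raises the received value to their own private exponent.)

15

Public value = 13^7 mod 53.
13^1 ≡ 13 (mod 53)
13^2 = (13^1)^2 ≡ 13^2 = 169 ≡ 10 (mod 53)
13^4 = (13^2)^2 ≡ 10^2 = 100 ≡ 47 (mod 53)
13^7 = 13^4 · 13^2 · 13^1 ≡ 47 · 10 · 13 ≡ 15 (mod 53).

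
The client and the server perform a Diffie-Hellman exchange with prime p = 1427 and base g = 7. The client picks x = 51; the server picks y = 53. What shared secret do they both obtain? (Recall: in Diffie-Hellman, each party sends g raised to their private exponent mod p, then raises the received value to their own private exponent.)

562

The server sends B = g^y mod p = 7^53 mod 1427.
7^1 ≡ 7 (mod 1427)
7^2 = (7^1)^2 ≡ 7^2 = 49 ≡ 49 (mod 1427)
7^4 = (7^2)^2 ≡ 49^2 = 2401 ≡ 974 (mod 1427)
7^8 = (7^4)^2 ≡ 974^2 = 948676 ≡ 1148 (mod 1427)
7^16 = (7^8)^2 ≡ 1148^2 = 1317904 ≡ 783 (mod 1427)
7^32 = (7^16)^2 ≡ 783^2 = 613089 ≡ 906 (mod 1427)
7^53 = 7^32 · 7^16 · 7^4 · 7^1 ≡ 906 · 783 · 974 · 7 ≡ 337 (mod 1427).
So B = 337. The client then computes K = B^x mod p = 337^51 mod 1427.
337^1 ≡ 337 (mod 1427)
337^2 = (337^1)^2 ≡ 337^2 = 113569 ≡ 836 (mod 1427)
337^4 = (337^2)^2 ≡ 836^2 = 698896 ≡ 1093 (mod 1427)
337^8 = (337^4)^2 ≡ 1093^2 = 1194649 ≡ 250 (mod 1427)
337^16 = (337^8)^2 ≡ 250^2 = 62500 ≡ 1139 (mod 1427)
337^32 = (337^16)^2 ≡ 1139^2 = 1297321 ≡ 178 (mod 1427)
337^51 = 337^32 · 337^16 · 337^2 · 337^1 ≡ 178 · 1139 · 836 · 337 ≡ 562 (mod 1427).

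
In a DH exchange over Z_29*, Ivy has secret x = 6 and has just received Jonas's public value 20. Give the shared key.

16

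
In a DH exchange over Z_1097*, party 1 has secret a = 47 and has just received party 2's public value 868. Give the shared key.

91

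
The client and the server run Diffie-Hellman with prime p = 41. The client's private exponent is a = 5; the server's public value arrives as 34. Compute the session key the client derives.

3

Shared key K = 34^5 mod 41.
34^1 ≡ 34 (mod 41)
34^2 = (34^1)^2 ≡ 34^2 = 1156 ≡ 8 (mod 41)
34^4 = (34^2)^2 ≡ 8^2 = 64 ≡ 23 (mod 41)
34^5 = 34^4 · 34^1 ≡ 23 · 34 ≡ 3 (mod 41).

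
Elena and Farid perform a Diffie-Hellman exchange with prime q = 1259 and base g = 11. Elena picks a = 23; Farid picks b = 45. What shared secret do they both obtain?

348

Elena sends A = g^a mod q = 11^23 mod 1259.
11^1 ≡ 11 (mod 1259)
11^2 = (11^1)^2 ≡ 11^2 = 121 ≡ 121 (mod 1259)
11^4 = (11^2)^2 ≡ 121^2 = 14641 ≡ 792 (mod 1259)
11^8 = (11^4)^2 ≡ 792^2 = 627264 ≡ 282 (mod 1259)
11^16 = (11^8)^2 ≡ 282^2 = 79524 ≡ 207 (mod 1259)
11^23 = 11^16 · 11^4 · 11^2 · 11^1 ≡ 207 · 792 · 121 · 11 ≡ 843 (mod 1259).
So A = 843. Farid then computes K = A^b mod q = 843^45 mod 1259.
843^1 ≡ 843 (mod 1259)
843^2 = (843^1)^2 ≡ 843^2 = 710649 ≡ 573 (mod 1259)
843^4 = (843^2)^2 ≡ 573^2 = 328329 ≡ 989 (mod 1259)
843^8 = (843^4)^2 ≡ 989^2 = 978121 ≡ 1137 (mod 1259)
843^16 = (843^8)^2 ≡ 1137^2 = 1292769 ≡ 1035 (mod 1259)
843^32 = (843^16)^2 ≡ 1035^2 = 1071225 ≡ 1075 (mod 1259)
843^45 = 843^32 · 843^8 · 843^4 · 843^1 ≡ 1075 · 1137 · 989 · 843 ≡ 348 (mod 1259).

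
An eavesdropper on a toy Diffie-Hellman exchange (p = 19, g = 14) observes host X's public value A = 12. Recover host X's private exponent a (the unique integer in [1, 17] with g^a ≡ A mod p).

15

Try successive powers of 14 modulo 19:
14^1 ≡ 14
14^2 ≡ 6
14^3 ≡ 8
14^4 ≡ 17
14^5 ≡ 10
14^6 ≡ 7
14^7 ≡ 3
14^8 ≡ 4
14^9 ≡ 18
14^10 ≡ 5
14^11 ≡ 13
14^12 ≡ 11
14^13 ≡ 2
14^14 ≡ 9
14^15 ≡ 12
Found: a = 15.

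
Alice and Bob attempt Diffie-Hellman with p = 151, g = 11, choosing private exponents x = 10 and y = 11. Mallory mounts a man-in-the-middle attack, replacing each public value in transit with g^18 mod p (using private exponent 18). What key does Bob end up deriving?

9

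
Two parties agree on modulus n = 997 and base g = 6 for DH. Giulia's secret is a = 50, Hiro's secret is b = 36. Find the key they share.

Giulia sends A = g^a mod n = 6^50 mod 997.
6^1 ≡ 6 (mod 997)
6^2 = (6^1)^2 ≡ 6^2 = 36 ≡ 36 (mod 997)
6^4 = (6^2)^2 ≡ 36^2 = 1296 ≡ 299 (mod 997)
6^8 = (6^4)^2 ≡ 299^2 = 89401 ≡ 668 (mod 997)
6^16 = (6^8)^2 ≡ 668^2 = 446224 ≡ 565 (mod 997)
6^32 = (6^16)^2 ≡ 565^2 = 319225 ≡ 185 (mod 997)
6^50 = 6^32 · 6^16 · 6^2 ≡ 185 · 565 · 36 ≡ 222 (mod 997).
So A = 222. Hiro then computes K = A^b mod n = 222^36 mod 997.
222^1 ≡ 222 (mod 997)
222^2 = (222^1)^2 ≡ 222^2 = 49284 ≡ 431 (mod 997)
222^4 = (222^2)^2 ≡ 431^2 = 185761 ≡ 319 (mod 997)
222^8 = (222^4)^2 ≡ 319^2 = 101761 ≡ 67 (mod 997)
222^16 = (222^8)^2 ≡ 67^2 = 4489 ≡ 501 (mod 997)
222^32 = (222^16)^2 ≡ 501^2 = 251001 ≡ 754 (mod 997)
222^36 = 222^32 · 222^4 ≡ 754 · 319 ≡ 249 (mod 997).

249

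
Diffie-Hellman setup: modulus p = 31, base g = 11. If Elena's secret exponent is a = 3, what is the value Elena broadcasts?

Public value = 11^3 mod 31.
11^1 ≡ 11 (mod 31)
11^2 = (11^1)^2 ≡ 11^2 = 121 ≡ 28 (mod 31)
11^3 = 11^2 · 11^1 ≡ 28 · 11 ≡ 29 (mod 31).

29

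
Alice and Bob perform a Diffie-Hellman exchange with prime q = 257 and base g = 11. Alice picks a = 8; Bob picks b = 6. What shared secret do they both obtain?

Alice sends A = g^a mod q = 11^8 mod 257.
11^1 ≡ 11 (mod 257)
11^2 = (11^1)^2 ≡ 11^2 = 121 ≡ 121 (mod 257)
11^4 = (11^2)^2 ≡ 121^2 = 14641 ≡ 249 (mod 257)
11^8 = (11^4)^2 ≡ 249^2 = 62001 ≡ 64 (mod 257)
So A = 64. Bob then computes K = A^b mod q = 64^6 mod 257.
64^1 ≡ 64 (mod 257)
64^2 = (64^1)^2 ≡ 64^2 = 4096 ≡ 241 (mod 257)
64^4 = (64^2)^2 ≡ 241^2 = 58081 ≡ 256 (mod 257)
64^6 = 64^4 · 64^2 ≡ 256 · 241 ≡ 16 (mod 257).

16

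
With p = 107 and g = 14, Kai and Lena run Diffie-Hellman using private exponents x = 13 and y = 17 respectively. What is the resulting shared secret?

Kai sends A = g^x mod p = 14^13 mod 107.
14^1 ≡ 14 (mod 107)
14^2 = (14^1)^2 ≡ 14^2 = 196 ≡ 89 (mod 107)
14^4 = (14^2)^2 ≡ 89^2 = 7921 ≡ 3 (mod 107)
14^8 = (14^4)^2 ≡ 3^2 = 9 ≡ 9 (mod 107)
14^13 = 14^8 · 14^4 · 14^1 ≡ 9 · 3 · 14 ≡ 57 (mod 107).
So A = 57. Lena then computes K = A^y mod p = 57^17 mod 107.
57^1 ≡ 57 (mod 107)
57^2 = (57^1)^2 ≡ 57^2 = 3249 ≡ 39 (mod 107)
57^4 = (57^2)^2 ≡ 39^2 = 1521 ≡ 23 (mod 107)
57^8 = (57^4)^2 ≡ 23^2 = 529 ≡ 101 (mod 107)
57^16 = (57^8)^2 ≡ 101^2 = 10201 ≡ 36 (mod 107)
57^17 = 57^16 · 57^1 ≡ 36 · 57 ≡ 19 (mod 107).

19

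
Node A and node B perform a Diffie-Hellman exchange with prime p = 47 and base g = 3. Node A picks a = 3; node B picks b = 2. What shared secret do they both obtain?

24

Node B sends B = g^b mod p = 3^2 mod 47.
3^1 ≡ 3 (mod 47)
3^2 = (3^1)^2 ≡ 3^2 = 9 ≡ 9 (mod 47)
So B = 9. Node A then computes K = B^a mod p = 9^3 mod 47.
9^1 ≡ 9 (mod 47)
9^2 = (9^1)^2 ≡ 9^2 = 81 ≡ 34 (mod 47)
9^3 = 9^2 · 9^1 ≡ 34 · 9 ≡ 24 (mod 47).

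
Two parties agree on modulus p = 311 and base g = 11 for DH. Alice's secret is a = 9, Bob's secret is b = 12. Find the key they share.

Bob sends B = g^b mod p = 11^12 mod 311.
11^1 ≡ 11 (mod 311)
11^2 = (11^1)^2 ≡ 11^2 = 121 ≡ 121 (mod 311)
11^4 = (11^2)^2 ≡ 121^2 = 14641 ≡ 24 (mod 311)
11^8 = (11^4)^2 ≡ 24^2 = 576 ≡ 265 (mod 311)
11^12 = 11^8 · 11^4 ≡ 265 · 24 ≡ 140 (mod 311).
So B = 140. Alice then computes K = B^a mod p = 140^9 mod 311.
140^1 ≡ 140 (mod 311)
140^2 = (140^1)^2 ≡ 140^2 = 19600 ≡ 7 (mod 311)
140^4 = (140^2)^2 ≡ 7^2 = 49 ≡ 49 (mod 311)
140^8 = (140^4)^2 ≡ 49^2 = 2401 ≡ 224 (mod 311)
140^9 = 140^8 · 140^1 ≡ 224 · 140 ≡ 260 (mod 311).

260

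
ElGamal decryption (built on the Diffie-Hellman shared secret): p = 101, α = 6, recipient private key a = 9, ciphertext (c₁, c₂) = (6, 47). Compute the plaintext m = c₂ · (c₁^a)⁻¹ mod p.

Shared mask s = c₁^a mod p = 6^9 mod 101.
6^1 ≡ 6 (mod 101)
6^2 = (6^1)^2 ≡ 6^2 = 36 ≡ 36 (mod 101)
6^4 = (6^2)^2 ≡ 36^2 = 1296 ≡ 84 (mod 101)
6^8 = (6^4)^2 ≡ 84^2 = 7056 ≡ 87 (mod 101)
6^9 = 6^8 · 6^1 ≡ 87 · 6 ≡ 17 (mod 101).
So s = 17; s⁻¹ ≡ 6 (mod 101).
m = c₂ · s⁻¹ mod 101 = 47 · 6 mod 101 = 80.

80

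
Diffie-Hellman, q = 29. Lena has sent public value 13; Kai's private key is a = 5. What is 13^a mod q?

Shared key K = 13^5 mod 29.
13^1 ≡ 13 (mod 29)
13^2 = (13^1)^2 ≡ 13^2 = 169 ≡ 24 (mod 29)
13^4 = (13^2)^2 ≡ 24^2 = 576 ≡ 25 (mod 29)
13^5 = 13^4 · 13^1 ≡ 25 · 13 ≡ 6 (mod 29).

6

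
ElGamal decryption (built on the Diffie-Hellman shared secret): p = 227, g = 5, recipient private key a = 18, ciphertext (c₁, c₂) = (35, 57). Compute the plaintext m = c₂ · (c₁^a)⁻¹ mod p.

Shared mask s = c₁^a mod p = 35^18 mod 227.
35^1 ≡ 35 (mod 227)
35^2 = (35^1)^2 ≡ 35^2 = 1225 ≡ 90 (mod 227)
35^4 = (35^2)^2 ≡ 90^2 = 8100 ≡ 155 (mod 227)
35^8 = (35^4)^2 ≡ 155^2 = 24025 ≡ 190 (mod 227)
35^16 = (35^8)^2 ≡ 190^2 = 36100 ≡ 7 (mod 227)
35^18 = 35^16 · 35^2 ≡ 7 · 90 ≡ 176 (mod 227).
So s = 176; s⁻¹ ≡ 89 (mod 227).
m = c₂ · s⁻¹ mod 227 = 57 · 89 mod 227 = 79.

79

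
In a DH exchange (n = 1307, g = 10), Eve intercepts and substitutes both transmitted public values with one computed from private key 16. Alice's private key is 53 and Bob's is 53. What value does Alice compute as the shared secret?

Alice receives Eve's public value M = 10^16 mod 1307 instead of the honest one.
10^1 ≡ 10 (mod 1307)
10^2 = (10^1)^2 ≡ 10^2 = 100 ≡ 100 (mod 1307)
10^4 = (10^2)^2 ≡ 100^2 = 10000 ≡ 851 (mod 1307)
10^8 = (10^4)^2 ≡ 851^2 = 724201 ≡ 123 (mod 1307)
10^16 = (10^8)^2 ≡ 123^2 = 15129 ≡ 752 (mod 1307)
So M = 752. Alice computes K = M^53 mod 1307.
752^1 ≡ 752 (mod 1307)
752^2 = (752^1)^2 ≡ 752^2 = 565504 ≡ 880 (mod 1307)
752^4 = (752^2)^2 ≡ 880^2 = 774400 ≡ 656 (mod 1307)
752^8 = (752^4)^2 ≡ 656^2 = 430336 ≡ 333 (mod 1307)
752^16 = (752^8)^2 ≡ 333^2 = 110889 ≡ 1101 (mod 1307)
752^32 = (752^16)^2 ≡ 1101^2 = 1212201 ≡ 612 (mod 1307)
752^53 = 752^32 · 752^16 · 752^4 · 752^1 ≡ 612 · 1101 · 656 · 752 ≡ 1248 (mod 1307).

1248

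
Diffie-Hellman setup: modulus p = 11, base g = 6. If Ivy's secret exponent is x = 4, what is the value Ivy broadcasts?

9

Public value = 6^{4} \pmod{11}.
6^1 ≡ 6 (mod 11)
6^2 = (6^1)^2 ≡ 6^2 = 36 ≡ 3 (mod 11)
6^4 = (6^2)^2 ≡ 3^2 = 9 ≡ 9 (mod 11)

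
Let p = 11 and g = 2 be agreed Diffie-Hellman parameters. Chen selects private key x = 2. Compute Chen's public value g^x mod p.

4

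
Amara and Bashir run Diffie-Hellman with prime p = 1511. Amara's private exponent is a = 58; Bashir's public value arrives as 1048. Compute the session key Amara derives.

40

Shared key K = 1048^58 mod 1511.
1048^1 ≡ 1048 (mod 1511)
1048^2 = (1048^1)^2 ≡ 1048^2 = 1098304 ≡ 1318 (mod 1511)
1048^4 = (1048^2)^2 ≡ 1318^2 = 1737124 ≡ 985 (mod 1511)
1048^8 = (1048^4)^2 ≡ 985^2 = 970225 ≡ 163 (mod 1511)
1048^16 = (1048^8)^2 ≡ 163^2 = 26569 ≡ 882 (mod 1511)
1048^32 = (1048^16)^2 ≡ 882^2 = 777924 ≡ 1270 (mod 1511)
1048^58 = 1048^32 · 1048^16 · 1048^8 · 1048^2 ≡ 1270 · 882 · 163 · 1318 ≡ 40 (mod 1511).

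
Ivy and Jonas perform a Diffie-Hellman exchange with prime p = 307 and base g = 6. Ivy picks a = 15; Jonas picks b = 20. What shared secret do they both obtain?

Ivy sends A = g^a mod p = 6^15 mod 307.
6^1 ≡ 6 (mod 307)
6^2 = (6^1)^2 ≡ 6^2 = 36 ≡ 36 (mod 307)
6^4 = (6^2)^2 ≡ 36^2 = 1296 ≡ 68 (mod 307)
6^8 = (6^4)^2 ≡ 68^2 = 4624 ≡ 19 (mod 307)
6^15 = 6^8 · 6^4 · 6^2 · 6^1 ≡ 19 · 68 · 36 · 6 ≡ 9 (mod 307).
So A = 9. Jonas then computes K = A^b mod p = 9^20 mod 307.
9^1 ≡ 9 (mod 307)
9^2 = (9^1)^2 ≡ 9^2 = 81 ≡ 81 (mod 307)
9^4 = (9^2)^2 ≡ 81^2 = 6561 ≡ 114 (mod 307)
9^8 = (9^4)^2 ≡ 114^2 = 12996 ≡ 102 (mod 307)
9^16 = (9^8)^2 ≡ 102^2 = 10404 ≡ 273 (mod 307)
9^20 = 9^16 · 9^4 ≡ 273 · 114 ≡ 115 (mod 307).

115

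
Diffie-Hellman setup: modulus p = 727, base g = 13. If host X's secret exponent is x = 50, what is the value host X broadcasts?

573

Public value = 13^50 mod 727.
13^1 ≡ 13 (mod 727)
13^2 = (13^1)^2 ≡ 13^2 = 169 ≡ 169 (mod 727)
13^4 = (13^2)^2 ≡ 169^2 = 28561 ≡ 208 (mod 727)
13^8 = (13^4)^2 ≡ 208^2 = 43264 ≡ 371 (mod 727)
13^16 = (13^8)^2 ≡ 371^2 = 137641 ≡ 238 (mod 727)
13^32 = (13^16)^2 ≡ 238^2 = 56644 ≡ 665 (mod 727)
13^50 = 13^32 · 13^16 · 13^2 ≡ 665 · 238 · 169 ≡ 573 (mod 727).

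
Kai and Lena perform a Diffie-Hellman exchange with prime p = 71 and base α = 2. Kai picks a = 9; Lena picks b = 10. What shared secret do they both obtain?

48

Lena sends B = α^b mod p = 2^10 mod 71.
2^1 ≡ 2 (mod 71)
2^2 = (2^1)^2 ≡ 2^2 = 4 ≡ 4 (mod 71)
2^4 = (2^2)^2 ≡ 4^2 = 16 ≡ 16 (mod 71)
2^8 = (2^4)^2 ≡ 16^2 = 256 ≡ 43 (mod 71)
2^10 = 2^8 · 2^2 ≡ 43 · 4 ≡ 30 (mod 71).
So B = 30. Kai then computes K = B^a mod p = 30^9 mod 71.
30^1 ≡ 30 (mod 71)
30^2 = (30^1)^2 ≡ 30^2 = 900 ≡ 48 (mod 71)
30^4 = (30^2)^2 ≡ 48^2 = 2304 ≡ 32 (mod 71)
30^8 = (30^4)^2 ≡ 32^2 = 1024 ≡ 30 (mod 71)
30^9 = 30^8 · 30^1 ≡ 30 · 30 ≡ 48 (mod 71).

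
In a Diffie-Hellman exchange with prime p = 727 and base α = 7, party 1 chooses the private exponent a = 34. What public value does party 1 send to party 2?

Public value = 7^34 mod 727.
7^1 ≡ 7 (mod 727)
7^2 = (7^1)^2 ≡ 7^2 = 49 ≡ 49 (mod 727)
7^4 = (7^2)^2 ≡ 49^2 = 2401 ≡ 220 (mod 727)
7^8 = (7^4)^2 ≡ 220^2 = 48400 ≡ 418 (mod 727)
7^16 = (7^8)^2 ≡ 418^2 = 174724 ≡ 244 (mod 727)
7^32 = (7^16)^2 ≡ 244^2 = 59536 ≡ 649 (mod 727)
7^34 = 7^32 · 7^2 ≡ 649 · 49 ≡ 540 (mod 727).

540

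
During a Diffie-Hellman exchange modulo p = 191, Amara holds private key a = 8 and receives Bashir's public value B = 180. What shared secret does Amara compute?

154

Shared key K = 180^8 mod 191.
180^1 ≡ 180 (mod 191)
180^2 = (180^1)^2 ≡ 180^2 = 32400 ≡ 121 (mod 191)
180^4 = (180^2)^2 ≡ 121^2 = 14641 ≡ 125 (mod 191)
180^8 = (180^4)^2 ≡ 125^2 = 15625 ≡ 154 (mod 191)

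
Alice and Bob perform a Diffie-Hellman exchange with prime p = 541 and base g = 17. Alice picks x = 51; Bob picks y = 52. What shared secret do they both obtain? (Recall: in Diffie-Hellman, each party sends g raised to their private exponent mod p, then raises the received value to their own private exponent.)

48

Alice sends A = g^x mod p = 17^51 mod 541.
17^1 ≡ 17 (mod 541)
17^2 = (17^1)^2 ≡ 17^2 = 289 ≡ 289 (mod 541)
17^4 = (17^2)^2 ≡ 289^2 = 83521 ≡ 207 (mod 541)
17^8 = (17^4)^2 ≡ 207^2 = 42849 ≡ 110 (mod 541)
17^16 = (17^8)^2 ≡ 110^2 = 12100 ≡ 198 (mod 541)
17^32 = (17^16)^2 ≡ 198^2 = 39204 ≡ 252 (mod 541)
17^51 = 17^32 · 17^16 · 17^2 · 17^1 ≡ 252 · 198 · 289 · 17 ≡ 46 (mod 541).
So A = 46. Bob then computes K = A^y mod p = 46^52 mod 541.
46^1 ≡ 46 (mod 541)
46^2 = (46^1)^2 ≡ 46^2 = 2116 ≡ 493 (mod 541)
46^4 = (46^2)^2 ≡ 493^2 = 243049 ≡ 140 (mod 541)
46^8 = (46^4)^2 ≡ 140^2 = 19600 ≡ 124 (mod 541)
46^16 = (46^8)^2 ≡ 124^2 = 15376 ≡ 228 (mod 541)
46^32 = (46^16)^2 ≡ 228^2 = 51984 ≡ 48 (mod 541)
46^52 = 46^32 · 46^16 · 46^4 ≡ 48 · 228 · 140 ≡ 48 (mod 541).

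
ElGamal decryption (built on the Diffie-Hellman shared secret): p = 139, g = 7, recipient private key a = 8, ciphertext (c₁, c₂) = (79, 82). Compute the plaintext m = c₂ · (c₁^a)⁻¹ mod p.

39

Shared mask s = c₁^a mod p = 79^8 mod 139.
79^1 ≡ 79 (mod 139)
79^2 = (79^1)^2 ≡ 79^2 = 6241 ≡ 125 (mod 139)
79^4 = (79^2)^2 ≡ 125^2 = 15625 ≡ 57 (mod 139)
79^8 = (79^4)^2 ≡ 57^2 = 3249 ≡ 52 (mod 139)
So s = 52; s⁻¹ ≡ 131 (mod 139).
m = c₂ · s⁻¹ mod 139 = 82 · 131 mod 139 = 39.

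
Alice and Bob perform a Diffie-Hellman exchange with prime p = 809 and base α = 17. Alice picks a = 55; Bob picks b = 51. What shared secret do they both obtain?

Alice sends A = α^a mod p = 17^55 mod 809.
17^1 ≡ 17 (mod 809)
17^2 = (17^1)^2 ≡ 17^2 = 289 ≡ 289 (mod 809)
17^4 = (17^2)^2 ≡ 289^2 = 83521 ≡ 194 (mod 809)
17^8 = (17^4)^2 ≡ 194^2 = 37636 ≡ 422 (mod 809)
17^16 = (17^8)^2 ≡ 422^2 = 178084 ≡ 104 (mod 809)
17^32 = (17^16)^2 ≡ 104^2 = 10816 ≡ 299 (mod 809)
17^55 = 17^32 · 17^16 · 17^4 · 17^2 · 17^1 ≡ 299 · 104 · 194 · 289 · 17 ≡ 412 (mod 809).
So A = 412. Bob then computes K = A^b mod p = 412^51 mod 809.
412^1 ≡ 412 (mod 809)
412^2 = (412^1)^2 ≡ 412^2 = 169744 ≡ 663 (mod 809)
412^4 = (412^2)^2 ≡ 663^2 = 439569 ≡ 282 (mod 809)
412^8 = (412^4)^2 ≡ 282^2 = 79524 ≡ 242 (mod 809)
412^16 = (412^8)^2 ≡ 242^2 = 58564 ≡ 316 (mod 809)
412^32 = (412^16)^2 ≡ 316^2 = 99856 ≡ 349 (mod 809)
412^51 = 412^32 · 412^16 · 412^2 · 412^1 ≡ 349 · 316 · 663 · 412 ≡ 68 (mod 809).

68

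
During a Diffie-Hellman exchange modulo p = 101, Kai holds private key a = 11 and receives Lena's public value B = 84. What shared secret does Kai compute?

Shared key K = 84^11 mod 101.
84^1 ≡ 84 (mod 101)
84^2 = (84^1)^2 ≡ 84^2 = 7056 ≡ 87 (mod 101)
84^4 = (84^2)^2 ≡ 87^2 = 7569 ≡ 95 (mod 101)
84^8 = (84^4)^2 ≡ 95^2 = 9025 ≡ 36 (mod 101)
84^11 = 84^8 · 84^2 · 84^1 ≡ 36 · 87 · 84 ≡ 84 (mod 101).

84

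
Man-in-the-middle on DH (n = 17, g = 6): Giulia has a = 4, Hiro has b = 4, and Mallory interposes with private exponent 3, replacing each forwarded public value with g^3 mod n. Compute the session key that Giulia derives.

13

Giulia receives Mallory's public value M = 6^3 mod 17 instead of the honest one.
6^1 ≡ 6 (mod 17)
6^2 = (6^1)^2 ≡ 6^2 = 36 ≡ 2 (mod 17)
6^3 = 6^2 · 6^1 ≡ 2 · 6 ≡ 12 (mod 17).
So M = 12. Giulia computes K = M^4 mod 17.
12^1 ≡ 12 (mod 17)
12^2 = (12^1)^2 ≡ 12^2 = 144 ≡ 8 (mod 17)
12^4 = (12^2)^2 ≡ 8^2 = 64 ≡ 13 (mod 17)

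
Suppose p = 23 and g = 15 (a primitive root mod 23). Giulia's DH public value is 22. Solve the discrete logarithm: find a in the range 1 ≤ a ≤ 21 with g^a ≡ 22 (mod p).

11

Try successive powers of 15 modulo 23:
15^1 ≡ 15
15^2 ≡ 18
15^3 ≡ 17
15^4 ≡ 2
15^5 ≡ 7
15^6 ≡ 13
15^7 ≡ 11
15^8 ≡ 4
15^9 ≡ 14
15^10 ≡ 3
15^11 ≡ 22
Found: a = 11.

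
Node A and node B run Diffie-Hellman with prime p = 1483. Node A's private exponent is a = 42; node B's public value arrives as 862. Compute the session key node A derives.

513

Shared key K = 862^42 mod 1483.
862^1 ≡ 862 (mod 1483)
862^2 = (862^1)^2 ≡ 862^2 = 743044 ≡ 61 (mod 1483)
862^4 = (862^2)^2 ≡ 61^2 = 3721 ≡ 755 (mod 1483)
862^8 = (862^4)^2 ≡ 755^2 = 570025 ≡ 553 (mod 1483)
862^16 = (862^8)^2 ≡ 553^2 = 305809 ≡ 311 (mod 1483)
862^32 = (862^16)^2 ≡ 311^2 = 96721 ≡ 326 (mod 1483)
862^42 = 862^32 · 862^8 · 862^2 ≡ 326 · 553 · 61 ≡ 513 (mod 1483).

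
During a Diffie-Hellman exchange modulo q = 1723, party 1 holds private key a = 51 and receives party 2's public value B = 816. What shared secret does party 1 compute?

Shared key K = 816^51 mod 1723.
816^1 ≡ 816 (mod 1723)
816^2 = (816^1)^2 ≡ 816^2 = 665856 ≡ 778 (mod 1723)
816^4 = (816^2)^2 ≡ 778^2 = 605284 ≡ 511 (mod 1723)
816^8 = (816^4)^2 ≡ 511^2 = 261121 ≡ 948 (mod 1723)
816^16 = (816^8)^2 ≡ 948^2 = 898704 ≡ 1021 (mod 1723)
816^32 = (816^16)^2 ≡ 1021^2 = 1042441 ≡ 26 (mod 1723)
816^51 = 816^32 · 816^16 · 816^2 · 816^1 ≡ 26 · 1021 · 778 · 816 ≡ 1670 (mod 1723).

1670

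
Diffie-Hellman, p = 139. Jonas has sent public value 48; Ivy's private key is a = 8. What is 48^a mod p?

36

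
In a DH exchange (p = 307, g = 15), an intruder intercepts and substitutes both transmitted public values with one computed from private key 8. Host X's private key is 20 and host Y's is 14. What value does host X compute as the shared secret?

60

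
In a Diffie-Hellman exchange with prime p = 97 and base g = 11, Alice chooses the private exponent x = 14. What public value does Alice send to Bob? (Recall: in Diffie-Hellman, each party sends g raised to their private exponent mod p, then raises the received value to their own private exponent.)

54

Public value = 11^14 mod 97.
11^1 ≡ 11 (mod 97)
11^2 = (11^1)^2 ≡ 11^2 = 121 ≡ 24 (mod 97)
11^4 = (11^2)^2 ≡ 24^2 = 576 ≡ 91 (mod 97)
11^8 = (11^4)^2 ≡ 91^2 = 8281 ≡ 36 (mod 97)
11^14 = 11^8 · 11^4 · 11^2 ≡ 36 · 91 · 24 ≡ 54 (mod 97).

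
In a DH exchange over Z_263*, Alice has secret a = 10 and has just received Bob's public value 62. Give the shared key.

179

Shared key K = 62^10 mod 263.
62^1 ≡ 62 (mod 263)
62^2 = (62^1)^2 ≡ 62^2 = 3844 ≡ 162 (mod 263)
62^4 = (62^2)^2 ≡ 162^2 = 26244 ≡ 207 (mod 263)
62^8 = (62^4)^2 ≡ 207^2 = 42849 ≡ 243 (mod 263)
62^10 = 62^8 · 62^2 ≡ 243 · 162 ≡ 179 (mod 263).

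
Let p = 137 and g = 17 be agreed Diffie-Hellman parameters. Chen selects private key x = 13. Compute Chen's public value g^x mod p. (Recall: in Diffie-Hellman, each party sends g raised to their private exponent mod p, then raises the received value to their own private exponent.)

30

Public value = 17^13 mod 137.
17^1 ≡ 17 (mod 137)
17^2 = (17^1)^2 ≡ 17^2 = 289 ≡ 15 (mod 137)
17^4 = (17^2)^2 ≡ 15^2 = 225 ≡ 88 (mod 137)
17^8 = (17^4)^2 ≡ 88^2 = 7744 ≡ 72 (mod 137)
17^13 = 17^8 · 17^4 · 17^1 ≡ 72 · 88 · 17 ≡ 30 (mod 137).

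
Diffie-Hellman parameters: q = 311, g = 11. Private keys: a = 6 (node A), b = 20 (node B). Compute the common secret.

Node A sends A = g^a mod q = 11^6 mod 311.
11^1 ≡ 11 (mod 311)
11^2 = (11^1)^2 ≡ 11^2 = 121 ≡ 121 (mod 311)
11^4 = (11^2)^2 ≡ 121^2 = 14641 ≡ 24 (mod 311)
11^6 = 11^4 · 11^2 ≡ 24 · 121 ≡ 105 (mod 311).
So A = 105. Node B then computes K = A^b mod q = 105^20 mod 311.
105^1 ≡ 105 (mod 311)
105^2 = (105^1)^2 ≡ 105^2 = 11025 ≡ 140 (mod 311)
105^4 = (105^2)^2 ≡ 140^2 = 19600 ≡ 7 (mod 311)
105^8 = (105^4)^2 ≡ 7^2 = 49 ≡ 49 (mod 311)
105^16 = (105^8)^2 ≡ 49^2 = 2401 ≡ 224 (mod 311)
105^20 = 105^16 · 105^4 ≡ 224 · 7 ≡ 13 (mod 311).

13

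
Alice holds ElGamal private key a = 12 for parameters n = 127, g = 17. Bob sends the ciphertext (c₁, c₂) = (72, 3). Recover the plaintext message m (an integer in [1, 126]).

114

Shared mask s = c₁^a mod n = 72^12 mod 127.
72^1 ≡ 72 (mod 127)
72^2 = (72^1)^2 ≡ 72^2 = 5184 ≡ 104 (mod 127)
72^4 = (72^2)^2 ≡ 104^2 = 10816 ≡ 21 (mod 127)
72^8 = (72^4)^2 ≡ 21^2 = 441 ≡ 60 (mod 127)
72^12 = 72^8 · 72^4 ≡ 60 · 21 ≡ 117 (mod 127).
So s = 117; s⁻¹ ≡ 38 (mod 127).
m = c₂ · s⁻¹ mod 127 = 3 · 38 mod 127 = 114.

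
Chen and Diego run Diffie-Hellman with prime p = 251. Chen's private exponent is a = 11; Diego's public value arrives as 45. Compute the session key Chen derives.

Shared key K = 45^11 mod 251.
45^1 ≡ 45 (mod 251)
45^2 = (45^1)^2 ≡ 45^2 = 2025 ≡ 17 (mod 251)
45^4 = (45^2)^2 ≡ 17^2 = 289 ≡ 38 (mod 251)
45^8 = (45^4)^2 ≡ 38^2 = 1444 ≡ 189 (mod 251)
45^11 = 45^8 · 45^2 · 45^1 ≡ 189 · 17 · 45 ≡ 9 (mod 251).

9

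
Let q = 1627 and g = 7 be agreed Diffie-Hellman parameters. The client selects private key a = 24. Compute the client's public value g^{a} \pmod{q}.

561

Public value = 7^{24} \pmod{1627}.
7^1 ≡ 7 (mod 1627)
7^2 = (7^1)^2 ≡ 7^2 = 49 ≡ 49 (mod 1627)
7^4 = (7^2)^2 ≡ 49^2 = 2401 ≡ 774 (mod 1627)
7^8 = (7^4)^2 ≡ 774^2 = 599076 ≡ 340 (mod 1627)
7^16 = (7^8)^2 ≡ 340^2 = 115600 ≡ 83 (mod 1627)
7^24 = 7^16 · 7^8 ≡ 83 · 340 ≡ 561 (mod 1627).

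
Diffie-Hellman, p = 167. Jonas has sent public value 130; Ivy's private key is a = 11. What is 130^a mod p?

Shared key K = 130^11 mod 167.
130^1 ≡ 130 (mod 167)
130^2 = (130^1)^2 ≡ 130^2 = 16900 ≡ 33 (mod 167)
130^4 = (130^2)^2 ≡ 33^2 = 1089 ≡ 87 (mod 167)
130^8 = (130^4)^2 ≡ 87^2 = 7569 ≡ 54 (mod 167)
130^11 = 130^8 · 130^2 · 130^1 ≡ 54 · 33 · 130 ≡ 31 (mod 167).

31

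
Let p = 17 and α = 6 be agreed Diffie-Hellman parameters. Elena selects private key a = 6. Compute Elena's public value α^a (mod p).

Public value = 6^6 (mod 17).
6^1 ≡ 6 (mod 17)
6^2 = (6^1)^2 ≡ 6^2 = 36 ≡ 2 (mod 17)
6^4 = (6^2)^2 ≡ 2^2 = 4 ≡ 4 (mod 17)
6^6 = 6^4 · 6^2 ≡ 4 · 2 ≡ 8 (mod 17).

8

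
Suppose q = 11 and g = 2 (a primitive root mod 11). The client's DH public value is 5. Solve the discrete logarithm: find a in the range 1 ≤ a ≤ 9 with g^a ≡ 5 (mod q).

Try successive powers of 2 modulo 11:
2^1 ≡ 2
2^2 ≡ 4
2^3 ≡ 8
2^4 ≡ 5
Found: a = 4.

4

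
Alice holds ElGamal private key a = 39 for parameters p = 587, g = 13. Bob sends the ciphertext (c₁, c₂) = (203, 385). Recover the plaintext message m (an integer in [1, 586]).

188

Shared mask s = c₁^a mod p = 203^39 mod 587.
203^1 ≡ 203 (mod 587)
203^2 = (203^1)^2 ≡ 203^2 = 41209 ≡ 119 (mod 587)
203^4 = (203^2)^2 ≡ 119^2 = 14161 ≡ 73 (mod 587)
203^8 = (203^4)^2 ≡ 73^2 = 5329 ≡ 46 (mod 587)
203^16 = (203^8)^2 ≡ 46^2 = 2116 ≡ 355 (mod 587)
203^32 = (203^16)^2 ≡ 355^2 = 126025 ≡ 407 (mod 587)
203^39 = 203^32 · 203^4 · 203^2 · 203^1 ≡ 407 · 73 · 119 · 203 ≡ 205 (mod 587).
So s = 205; s⁻¹ ≡ 63 (mod 587).
m = c₂ · s⁻¹ mod 587 = 385 · 63 mod 587 = 188.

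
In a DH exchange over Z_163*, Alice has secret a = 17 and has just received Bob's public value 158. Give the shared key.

21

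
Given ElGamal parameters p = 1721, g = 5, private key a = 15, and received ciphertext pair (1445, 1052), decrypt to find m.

Shared mask s = c₁^a mod p = 1445^15 mod 1721.
1445^1 ≡ 1445 (mod 1721)
1445^2 = (1445^1)^2 ≡ 1445^2 = 2088025 ≡ 452 (mod 1721)
1445^4 = (1445^2)^2 ≡ 452^2 = 204304 ≡ 1226 (mod 1721)
1445^8 = (1445^4)^2 ≡ 1226^2 = 1503076 ≡ 643 (mod 1721)
1445^15 = 1445^8 · 1445^4 · 1445^2 · 1445^1 ≡ 643 · 1226 · 452 · 1445 ≡ 329 (mod 1721).
So s = 329; s⁻¹ ≡ 1653 (mod 1721).
m = c₂ · s⁻¹ mod 1721 = 1052 · 1653 mod 1721 = 746.

746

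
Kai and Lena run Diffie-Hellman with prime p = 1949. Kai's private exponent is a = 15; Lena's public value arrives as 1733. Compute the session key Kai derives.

Shared key K = 1733^15 mod 1949.
1733^1 ≡ 1733 (mod 1949)
1733^2 = (1733^1)^2 ≡ 1733^2 = 3003289 ≡ 1829 (mod 1949)
1733^4 = (1733^2)^2 ≡ 1829^2 = 3345241 ≡ 757 (mod 1949)
1733^8 = (1733^4)^2 ≡ 757^2 = 573049 ≡ 43 (mod 1949)
1733^15 = 1733^8 · 1733^4 · 1733^2 · 1733^1 ≡ 43 · 757 · 1829 · 1733 ≡ 1769 (mod 1949).

1769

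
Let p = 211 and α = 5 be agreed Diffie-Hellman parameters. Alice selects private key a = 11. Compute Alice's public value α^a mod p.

193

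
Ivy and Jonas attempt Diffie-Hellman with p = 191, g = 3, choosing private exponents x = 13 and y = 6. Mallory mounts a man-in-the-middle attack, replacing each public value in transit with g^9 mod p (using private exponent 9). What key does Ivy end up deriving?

78

Ivy receives Mallory's public value M = 3^9 mod 191 instead of the honest one.
3^1 ≡ 3 (mod 191)
3^2 = (3^1)^2 ≡ 3^2 = 9 ≡ 9 (mod 191)
3^4 = (3^2)^2 ≡ 9^2 = 81 ≡ 81 (mod 191)
3^8 = (3^4)^2 ≡ 81^2 = 6561 ≡ 67 (mod 191)
3^9 = 3^8 · 3^1 ≡ 67 · 3 ≡ 10 (mod 191).
So M = 10. Ivy computes K = M^13 mod 191.
10^1 ≡ 10 (mod 191)
10^2 = (10^1)^2 ≡ 10^2 = 100 ≡ 100 (mod 191)
10^4 = (10^2)^2 ≡ 100^2 = 10000 ≡ 68 (mod 191)
10^8 = (10^4)^2 ≡ 68^2 = 4624 ≡ 40 (mod 191)
10^13 = 10^8 · 10^4 · 10^1 ≡ 40 · 68 · 10 ≡ 78 (mod 191).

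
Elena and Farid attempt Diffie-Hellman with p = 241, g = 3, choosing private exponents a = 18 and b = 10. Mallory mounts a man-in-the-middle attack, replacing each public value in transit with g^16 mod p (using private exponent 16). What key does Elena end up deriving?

Elena receives Mallory's public value M = 3^16 mod 241 instead of the honest one.
3^1 ≡ 3 (mod 241)
3^2 = (3^1)^2 ≡ 3^2 = 9 ≡ 9 (mod 241)
3^4 = (3^2)^2 ≡ 9^2 = 81 ≡ 81 (mod 241)
3^8 = (3^4)^2 ≡ 81^2 = 6561 ≡ 54 (mod 241)
3^16 = (3^8)^2 ≡ 54^2 = 2916 ≡ 24 (mod 241)
So M = 24. Elena computes K = M^18 mod 241.
24^1 ≡ 24 (mod 241)
24^2 = (24^1)^2 ≡ 24^2 = 576 ≡ 94 (mod 241)
24^4 = (24^2)^2 ≡ 94^2 = 8836 ≡ 160 (mod 241)
24^8 = (24^4)^2 ≡ 160^2 = 25600 ≡ 54 (mod 241)
24^16 = (24^8)^2 ≡ 54^2 = 2916 ≡ 24 (mod 241)
24^18 = 24^16 · 24^2 ≡ 24 · 94 ≡ 87 (mod 241).

87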